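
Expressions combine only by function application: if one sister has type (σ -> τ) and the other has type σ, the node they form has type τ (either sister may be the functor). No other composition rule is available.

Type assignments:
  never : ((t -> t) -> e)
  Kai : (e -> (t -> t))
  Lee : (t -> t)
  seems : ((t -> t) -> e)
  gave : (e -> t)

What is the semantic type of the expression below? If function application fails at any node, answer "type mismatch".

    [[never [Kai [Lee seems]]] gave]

t

[Lee seems]: ((t -> t) -> e) applied to (t -> t) yields e.
[Kai [Lee seems]]: (e -> (t -> t)) applied to e yields (t -> t).
[never [Kai [Lee seems]]]: ((t -> t) -> e) applied to (t -> t) yields e.
[[never [Kai [Lee seems]]] gave]: (e -> t) applied to e yields t.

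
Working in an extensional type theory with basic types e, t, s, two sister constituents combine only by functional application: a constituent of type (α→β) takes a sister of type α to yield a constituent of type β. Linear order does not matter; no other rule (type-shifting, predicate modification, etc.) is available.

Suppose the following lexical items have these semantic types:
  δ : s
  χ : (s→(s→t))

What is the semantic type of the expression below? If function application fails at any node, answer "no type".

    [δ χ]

(s→t)

[δ χ]: functor χ : (s→(s→t)), argument δ : s; result (s→t).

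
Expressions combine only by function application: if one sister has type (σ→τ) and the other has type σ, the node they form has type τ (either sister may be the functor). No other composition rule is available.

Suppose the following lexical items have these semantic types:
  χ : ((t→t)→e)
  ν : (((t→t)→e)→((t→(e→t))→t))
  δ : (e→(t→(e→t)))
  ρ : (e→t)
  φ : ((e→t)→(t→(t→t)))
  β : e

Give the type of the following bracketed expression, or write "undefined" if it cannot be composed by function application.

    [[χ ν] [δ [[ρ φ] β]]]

undefined

[χ ν]: (((t→t)→e)→((t→(e→t))→t)) applied to ((t→t)→e) yields ((t→(e→t))→t).
[ρ φ]: ((e→t)→(t→(t→t))) applied to (e→t) yields (t→(t→t)).
[[ρ φ] β]: (t→(t→t)) and e cannot combine by function application — type clash.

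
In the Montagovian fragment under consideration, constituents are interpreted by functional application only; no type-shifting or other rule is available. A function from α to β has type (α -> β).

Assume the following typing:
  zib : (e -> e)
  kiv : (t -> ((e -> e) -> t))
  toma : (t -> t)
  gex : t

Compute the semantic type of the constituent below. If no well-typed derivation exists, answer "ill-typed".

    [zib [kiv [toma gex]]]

[toma gex]: (t -> t) applied to t yields t.
[kiv [toma gex]]: (t -> ((e -> e) -> t)) applied to t yields ((e -> e) -> t).
[zib [kiv [toma gex]]]: ((e -> e) -> t) applied to (e -> e) yields t.

t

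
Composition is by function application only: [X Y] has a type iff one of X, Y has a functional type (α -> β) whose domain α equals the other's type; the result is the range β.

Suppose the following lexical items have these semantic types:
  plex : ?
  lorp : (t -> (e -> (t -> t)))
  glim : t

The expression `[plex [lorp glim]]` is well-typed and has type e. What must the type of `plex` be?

[plex [lorp glim]] must have type e. The sister [lorp glim] has type (e -> (t -> t)); that is not a function onto e, so plex must be the functor, of type ((e -> (t -> t)) -> e).

((e -> (t -> t)) -> e)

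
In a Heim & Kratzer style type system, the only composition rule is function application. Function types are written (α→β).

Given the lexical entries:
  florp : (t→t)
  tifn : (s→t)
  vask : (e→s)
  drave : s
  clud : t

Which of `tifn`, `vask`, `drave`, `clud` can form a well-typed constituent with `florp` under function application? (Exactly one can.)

tifn : (s→t) — florp needs t; tifn needs s; neither fits.
vask : (e→s) — florp needs t; vask needs e; neither fits.
drave : s — florp needs t; drave needs nothing (atomic); neither fits.
clud — combines: florp : (t→t) takes clud : t as argument, giving t.

clud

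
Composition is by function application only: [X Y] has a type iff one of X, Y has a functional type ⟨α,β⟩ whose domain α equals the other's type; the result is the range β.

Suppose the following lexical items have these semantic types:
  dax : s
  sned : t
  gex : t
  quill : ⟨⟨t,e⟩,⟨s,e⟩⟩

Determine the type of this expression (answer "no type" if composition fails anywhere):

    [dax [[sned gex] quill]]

no type

At [sned gex]: neither t nor t can take the other as argument; the node is ill-typed.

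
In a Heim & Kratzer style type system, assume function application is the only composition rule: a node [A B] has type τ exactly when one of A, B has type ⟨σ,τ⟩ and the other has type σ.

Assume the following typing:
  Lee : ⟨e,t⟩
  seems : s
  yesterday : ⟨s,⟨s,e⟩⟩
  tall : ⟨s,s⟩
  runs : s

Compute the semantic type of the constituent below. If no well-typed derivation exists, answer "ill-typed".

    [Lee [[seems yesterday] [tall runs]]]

t

[seems yesterday]: yesterday is ⟨s,⟨s,e⟩⟩, seems is s; result ⟨s,e⟩.
[tall runs]: tall is ⟨s,s⟩, runs is s; result s.
[[seems yesterday] [tall runs]]: [seems yesterday] is ⟨s,e⟩, [tall runs] is s; result e.
[Lee [[seems yesterday] [tall runs]]]: Lee is ⟨e,t⟩, [[seems yesterday] [tall runs]] is e; result t.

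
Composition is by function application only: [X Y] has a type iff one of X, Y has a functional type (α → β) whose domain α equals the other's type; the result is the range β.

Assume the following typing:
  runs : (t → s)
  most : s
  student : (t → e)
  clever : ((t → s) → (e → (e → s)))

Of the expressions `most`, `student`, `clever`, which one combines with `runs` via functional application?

most : s — neither side's domain matches the other.
student : (t → e) — neither side's domain matches the other.
clever — combines: clever : ((t → s) → (e → (e → s))) takes runs : (t → s) as argument, giving (e → (e → s)).

clever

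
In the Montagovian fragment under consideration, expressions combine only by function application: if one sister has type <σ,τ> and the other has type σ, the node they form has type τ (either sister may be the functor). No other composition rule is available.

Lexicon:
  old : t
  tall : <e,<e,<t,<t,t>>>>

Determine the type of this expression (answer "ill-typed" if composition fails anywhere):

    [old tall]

[old tall]: t and <e,<e,<t,<t,t>>>> cannot combine by function application — type clash.

ill-typed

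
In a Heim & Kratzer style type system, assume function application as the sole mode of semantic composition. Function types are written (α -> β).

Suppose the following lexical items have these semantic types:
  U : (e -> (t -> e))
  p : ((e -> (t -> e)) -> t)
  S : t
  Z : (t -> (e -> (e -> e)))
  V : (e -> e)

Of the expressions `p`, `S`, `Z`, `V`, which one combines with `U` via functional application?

p — combines: p : ((e -> (t -> e)) -> t) takes U : (e -> (t -> e)) as argument, giving t.
S : t — neither side's domain matches the other.
Z : (t -> (e -> (e -> e))) — neither side's domain matches the other.
V : (e -> e) — neither side's domain matches the other.

p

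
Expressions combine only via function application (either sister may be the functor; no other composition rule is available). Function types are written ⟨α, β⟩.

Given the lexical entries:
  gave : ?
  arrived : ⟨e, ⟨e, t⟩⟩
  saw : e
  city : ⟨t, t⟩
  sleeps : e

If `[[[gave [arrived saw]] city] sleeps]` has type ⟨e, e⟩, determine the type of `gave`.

[[[gave [arrived saw]] city] sleeps] must have type ⟨e, e⟩. The sister sleeps has type e; that is not a function onto ⟨e, e⟩, so [[gave [arrived saw]] city] must be the functor, of type ⟨e, ⟨e, e⟩⟩.
[[gave [arrived saw]] city] must have type ⟨e, ⟨e, e⟩⟩. The sister city has type ⟨t, t⟩; that is not a function onto ⟨e, ⟨e, e⟩⟩, so [gave [arrived saw]] must be the functor, of type ⟨⟨t, t⟩, ⟨e, ⟨e, e⟩⟩⟩.
[gave [arrived saw]] must have type ⟨⟨t, t⟩, ⟨e, ⟨e, e⟩⟩⟩. The sister [arrived saw] has type ⟨e, t⟩; that is not a function onto ⟨⟨t, t⟩, ⟨e, ⟨e, e⟩⟩⟩, so gave must be the functor, of type ⟨⟨e, t⟩, ⟨⟨t, t⟩, ⟨e, ⟨e, e⟩⟩⟩⟩.

⟨⟨e, t⟩, ⟨⟨t, t⟩, ⟨e, ⟨e, e⟩⟩⟩⟩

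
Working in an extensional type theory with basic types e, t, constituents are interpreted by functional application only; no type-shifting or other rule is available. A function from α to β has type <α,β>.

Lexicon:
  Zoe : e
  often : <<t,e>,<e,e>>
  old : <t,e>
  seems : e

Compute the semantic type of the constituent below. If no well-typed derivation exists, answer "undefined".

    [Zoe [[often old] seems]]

undefined

[often old]: functor often : <<t,e>,<e,e>>, argument old : <t,e>; result <e,e>.
[[often old] seems]: functor [often old] : <e,e>, argument seems : e; result e.
[Zoe [[often old] seems]]: e with e — neither is a function whose domain matches the other; composition fails here.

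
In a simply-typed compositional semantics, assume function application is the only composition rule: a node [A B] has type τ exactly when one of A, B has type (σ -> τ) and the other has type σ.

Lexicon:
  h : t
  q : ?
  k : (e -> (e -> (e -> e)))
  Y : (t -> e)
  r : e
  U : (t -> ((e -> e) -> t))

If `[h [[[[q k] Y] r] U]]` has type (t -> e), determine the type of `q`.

[h [[[[q k] Y] r] U]] must have type (t -> e). The sister h has type t; that is not a function onto (t -> e), so [[[[q k] Y] r] U] must be the functor, of type (t -> (t -> e)).
[[[[q k] Y] r] U] must have type (t -> (t -> e)). The sister U has type (t -> ((e -> e) -> t)); that is not a function onto (t -> (t -> e)), so [[[q k] Y] r] must be the functor, of type ((t -> ((e -> e) -> t)) -> (t -> (t -> e))).
[[[q k] Y] r] must have type ((t -> ((e -> e) -> t)) -> (t -> (t -> e))). The sister r has type e; that is not a function onto ((t -> ((e -> e) -> t)) -> (t -> (t -> e))), so [[q k] Y] must be the functor, of type (e -> ((t -> ((e -> e) -> t)) -> (t -> (t -> e)))).
[[q k] Y] must have type (e -> ((t -> ((e -> e) -> t)) -> (t -> (t -> e)))). The sister Y has type (t -> e); that is not a function onto (e -> ((t -> ((e -> e) -> t)) -> (t -> (t -> e)))), so [q k] must be the functor, of type ((t -> e) -> (e -> ((t -> ((e -> e) -> t)) -> (t -> (t -> e))))).
[q k] must have type ((t -> e) -> (e -> ((t -> ((e -> e) -> t)) -> (t -> (t -> e))))). The sister k has type (e -> (e -> (e -> e))); that is not a function onto ((t -> e) -> (e -> ((t -> ((e -> e) -> t)) -> (t -> (t -> e))))), so q must be the functor, of type ((e -> (e -> (e -> e))) -> ((t -> e) -> (e -> ((t -> ((e -> e) -> t)) -> (t -> (t -> e)))))).

((e -> (e -> (e -> e))) -> ((t -> e) -> (e -> ((t -> ((e -> e) -> t)) -> (t -> (t -> e))))))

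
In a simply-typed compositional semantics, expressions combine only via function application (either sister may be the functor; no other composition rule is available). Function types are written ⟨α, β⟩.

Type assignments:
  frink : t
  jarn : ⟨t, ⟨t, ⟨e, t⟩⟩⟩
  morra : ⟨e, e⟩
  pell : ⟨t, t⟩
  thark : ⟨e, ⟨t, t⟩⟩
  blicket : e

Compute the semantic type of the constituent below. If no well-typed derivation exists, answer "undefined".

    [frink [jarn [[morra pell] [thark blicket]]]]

undefined

At [morra pell]: neither ⟨e, e⟩ nor ⟨t, t⟩ can take the other as argument; the node is ill-typed.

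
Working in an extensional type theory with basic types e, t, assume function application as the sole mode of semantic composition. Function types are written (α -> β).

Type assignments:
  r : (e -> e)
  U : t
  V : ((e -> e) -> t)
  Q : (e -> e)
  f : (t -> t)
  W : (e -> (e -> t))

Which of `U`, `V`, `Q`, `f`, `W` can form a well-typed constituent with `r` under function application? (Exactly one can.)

V

U : t — r needs e; U needs nothing (atomic); neither fits.
V — combines: V : ((e -> e) -> t) takes r : (e -> e) as argument, giving t.
Q : (e -> e) — r needs e; Q needs e; neither fits.
f : (t -> t) — r needs e; f needs t; neither fits.
W : (e -> (e -> t)) — r needs e; W needs e; neither fits.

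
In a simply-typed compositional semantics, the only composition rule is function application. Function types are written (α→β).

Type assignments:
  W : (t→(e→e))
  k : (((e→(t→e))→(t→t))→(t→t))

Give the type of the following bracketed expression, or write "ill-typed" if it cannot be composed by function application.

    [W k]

ill-typed

[W k]: (t→(e→e)) and (((e→(t→e))→(t→t))→(t→t)) cannot combine by function application — type clash.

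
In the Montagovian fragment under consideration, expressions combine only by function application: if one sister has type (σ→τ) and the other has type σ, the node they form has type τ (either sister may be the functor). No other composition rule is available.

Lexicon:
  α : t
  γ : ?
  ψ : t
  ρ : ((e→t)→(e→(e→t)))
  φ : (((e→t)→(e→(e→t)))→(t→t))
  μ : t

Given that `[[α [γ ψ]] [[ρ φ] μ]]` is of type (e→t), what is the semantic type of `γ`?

(t→(t→(t→(e→t))))

[[α [γ ψ]] [[ρ φ] μ]] is required to be (e→t). [[ρ φ] μ] : t cannot yield (e→t) as functor, so [α [γ ψ]] : (t→(e→t)).
[α [γ ψ]] is required to be (t→(e→t)). α : t cannot yield (t→(e→t)) as functor, so [γ ψ] : (t→(t→(e→t))).
[γ ψ] is required to be (t→(t→(e→t))). ψ : t cannot yield (t→(t→(e→t))) as functor, so γ : (t→(t→(t→(e→t)))).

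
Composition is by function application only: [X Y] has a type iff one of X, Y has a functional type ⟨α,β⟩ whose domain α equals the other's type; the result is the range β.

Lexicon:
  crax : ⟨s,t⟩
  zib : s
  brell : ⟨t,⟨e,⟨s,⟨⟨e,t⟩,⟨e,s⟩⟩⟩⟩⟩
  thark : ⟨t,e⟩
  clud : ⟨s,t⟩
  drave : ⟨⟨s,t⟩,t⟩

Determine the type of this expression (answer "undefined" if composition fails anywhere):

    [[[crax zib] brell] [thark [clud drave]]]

[crax zib]: functor crax : ⟨s,t⟩, argument zib : s; result t.
[[crax zib] brell]: functor brell : ⟨t,⟨e,⟨s,⟨⟨e,t⟩,⟨e,s⟩⟩⟩⟩⟩, argument [crax zib] : t; result ⟨e,⟨s,⟨⟨e,t⟩,⟨e,s⟩⟩⟩⟩.
[clud drave]: functor drave : ⟨⟨s,t⟩,t⟩, argument clud : ⟨s,t⟩; result t.
[thark [clud drave]]: functor thark : ⟨t,e⟩, argument [clud drave] : t; result e.
[[[crax zib] brell] [thark [clud drave]]]: functor [[crax zib] brell] : ⟨e,⟨s,⟨⟨e,t⟩,⟨e,s⟩⟩⟩⟩, argument [thark [clud drave]] : e; result ⟨s,⟨⟨e,t⟩,⟨e,s⟩⟩⟩.

⟨s,⟨⟨e,t⟩,⟨e,s⟩⟩⟩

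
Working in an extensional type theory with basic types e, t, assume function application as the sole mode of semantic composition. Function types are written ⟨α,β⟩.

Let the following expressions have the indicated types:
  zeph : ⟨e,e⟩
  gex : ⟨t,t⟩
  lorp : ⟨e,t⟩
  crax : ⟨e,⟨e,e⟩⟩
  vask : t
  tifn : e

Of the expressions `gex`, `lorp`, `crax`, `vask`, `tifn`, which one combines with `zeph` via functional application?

gex : ⟨t,t⟩ — no; zeph wants e, and gex wants t.
lorp : ⟨e,t⟩ — no; zeph wants e, and lorp wants e.
crax : ⟨e,⟨e,e⟩⟩ — no; zeph wants e, and crax wants e.
vask : t — no; zeph wants e, and vask wants nothing (atomic).
tifn — combines: zeph : ⟨e,e⟩ takes tifn : e as argument, giving e.

tifn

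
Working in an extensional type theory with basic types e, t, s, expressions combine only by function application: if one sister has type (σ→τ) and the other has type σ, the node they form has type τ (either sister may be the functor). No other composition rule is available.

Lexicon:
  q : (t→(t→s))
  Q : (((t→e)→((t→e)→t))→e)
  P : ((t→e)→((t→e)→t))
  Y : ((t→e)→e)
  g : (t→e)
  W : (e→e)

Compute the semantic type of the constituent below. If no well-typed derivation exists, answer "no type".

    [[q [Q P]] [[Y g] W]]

[Q P]: functor Q : (((t→e)→((t→e)→t))→e), argument P : ((t→e)→((t→e)→t)); result e.
[q [Q P]]: (t→(t→s)) and e cannot combine by function application — type clash.

no type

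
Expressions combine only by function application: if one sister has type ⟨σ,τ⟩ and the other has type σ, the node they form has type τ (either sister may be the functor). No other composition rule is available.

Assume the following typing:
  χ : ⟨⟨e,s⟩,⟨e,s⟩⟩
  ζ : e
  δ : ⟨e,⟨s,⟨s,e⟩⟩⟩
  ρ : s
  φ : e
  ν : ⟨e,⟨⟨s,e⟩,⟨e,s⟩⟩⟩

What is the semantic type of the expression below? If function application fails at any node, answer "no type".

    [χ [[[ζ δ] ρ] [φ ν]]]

[ζ δ]: ⟨e,⟨s,⟨s,e⟩⟩⟩ applied to e yields ⟨s,⟨s,e⟩⟩.
[[ζ δ] ρ]: ⟨s,⟨s,e⟩⟩ applied to s yields ⟨s,e⟩.
[φ ν]: ⟨e,⟨⟨s,e⟩,⟨e,s⟩⟩⟩ applied to e yields ⟨⟨s,e⟩,⟨e,s⟩⟩.
[[[ζ δ] ρ] [φ ν]]: ⟨⟨s,e⟩,⟨e,s⟩⟩ applied to ⟨s,e⟩ yields ⟨e,s⟩.
[χ [[[ζ δ] ρ] [φ ν]]]: ⟨⟨e,s⟩,⟨e,s⟩⟩ applied to ⟨e,s⟩ yields ⟨e,s⟩.

⟨e,s⟩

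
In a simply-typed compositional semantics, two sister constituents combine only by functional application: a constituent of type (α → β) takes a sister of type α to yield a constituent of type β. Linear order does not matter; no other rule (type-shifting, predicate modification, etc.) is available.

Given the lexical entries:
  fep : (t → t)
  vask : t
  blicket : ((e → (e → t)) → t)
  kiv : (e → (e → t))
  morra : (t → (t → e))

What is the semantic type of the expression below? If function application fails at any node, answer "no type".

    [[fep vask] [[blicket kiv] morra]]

[fep vask]: functor fep : (t → t), argument vask : t; result t.
[blicket kiv]: functor blicket : ((e → (e → t)) → t), argument kiv : (e → (e → t)); result t.
[[blicket kiv] morra]: functor morra : (t → (t → e)), argument [blicket kiv] : t; result (t → e).
[[fep vask] [[blicket kiv] morra]]: functor [[blicket kiv] morra] : (t → e), argument [fep vask] : t; result e.

e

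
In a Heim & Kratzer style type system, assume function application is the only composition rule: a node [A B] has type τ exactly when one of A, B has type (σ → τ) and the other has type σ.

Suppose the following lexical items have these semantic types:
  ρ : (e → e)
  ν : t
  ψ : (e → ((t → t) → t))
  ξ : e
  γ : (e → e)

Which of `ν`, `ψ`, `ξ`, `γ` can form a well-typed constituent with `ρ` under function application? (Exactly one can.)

ξ

ν : t — does not combine with ρ.
ψ : (e → ((t → t) → t)) — does not combine with ρ.
ξ — combines: ρ : (e → e) takes ξ : e as argument, giving e.
γ : (e → e) — does not combine with ρ.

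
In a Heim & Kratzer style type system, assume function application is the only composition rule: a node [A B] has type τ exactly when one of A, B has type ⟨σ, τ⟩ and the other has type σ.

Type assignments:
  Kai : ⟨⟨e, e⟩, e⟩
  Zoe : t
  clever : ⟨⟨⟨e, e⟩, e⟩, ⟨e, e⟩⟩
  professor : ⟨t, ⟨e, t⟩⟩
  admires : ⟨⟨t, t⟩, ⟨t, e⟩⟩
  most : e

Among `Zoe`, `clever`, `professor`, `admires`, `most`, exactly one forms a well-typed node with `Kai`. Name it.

Zoe : t — does not combine with Kai.
clever — combines: clever : ⟨⟨⟨e, e⟩, e⟩, ⟨e, e⟩⟩ takes Kai : ⟨⟨e, e⟩, e⟩ as argument, giving ⟨e, e⟩.
professor : ⟨t, ⟨e, t⟩⟩ — does not combine with Kai.
admires : ⟨⟨t, t⟩, ⟨t, e⟩⟩ — does not combine with Kai.
most : e — does not combine with Kai.

clever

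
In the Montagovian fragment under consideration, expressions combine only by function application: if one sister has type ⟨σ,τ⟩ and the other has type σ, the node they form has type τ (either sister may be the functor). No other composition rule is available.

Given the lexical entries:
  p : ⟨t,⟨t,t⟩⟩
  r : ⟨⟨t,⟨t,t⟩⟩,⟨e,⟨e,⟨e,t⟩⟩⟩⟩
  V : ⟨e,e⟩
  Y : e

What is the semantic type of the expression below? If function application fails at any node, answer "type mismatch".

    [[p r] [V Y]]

[p r]: functor r : ⟨⟨t,⟨t,t⟩⟩,⟨e,⟨e,⟨e,t⟩⟩⟩⟩, argument p : ⟨t,⟨t,t⟩⟩; result ⟨e,⟨e,⟨e,t⟩⟩⟩.
[V Y]: functor V : ⟨e,e⟩, argument Y : e; result e.
[[p r] [V Y]]: functor [p r] : ⟨e,⟨e,⟨e,t⟩⟩⟩, argument [V Y] : e; result ⟨e,⟨e,t⟩⟩.

⟨e,⟨e,t⟩⟩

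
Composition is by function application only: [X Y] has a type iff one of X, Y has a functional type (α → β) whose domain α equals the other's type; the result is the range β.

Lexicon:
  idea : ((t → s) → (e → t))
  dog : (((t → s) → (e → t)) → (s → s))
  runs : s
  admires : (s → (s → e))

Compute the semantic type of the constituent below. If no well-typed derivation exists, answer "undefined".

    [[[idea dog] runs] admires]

[idea dog]: functor dog : (((t → s) → (e → t)) → (s → s)), argument idea : ((t → s) → (e → t)); result (s → s).
[[idea dog] runs]: functor [idea dog] : (s → s), argument runs : s; result s.
[[[idea dog] runs] admires]: functor admires : (s → (s → e)), argument [[idea dog] runs] : s; result (s → e).

(s → e)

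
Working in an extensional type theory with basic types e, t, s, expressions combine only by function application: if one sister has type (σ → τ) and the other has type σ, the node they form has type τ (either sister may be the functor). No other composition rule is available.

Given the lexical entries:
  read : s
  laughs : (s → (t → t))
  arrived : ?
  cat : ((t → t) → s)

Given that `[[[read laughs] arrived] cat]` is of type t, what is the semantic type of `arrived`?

((t → t) → (((t → t) → s) → t))

For [[[read laughs] arrived] cat] to have type t with cat of type ((t → t) → s), [[read laughs] arrived] must be the function: [[read laughs] arrived] : (((t → t) → s) → t).
For [[read laughs] arrived] to have type (((t → t) → s) → t) with [read laughs] of type (t → t), arrived must be the function: arrived : ((t → t) → (((t → t) → s) → t)).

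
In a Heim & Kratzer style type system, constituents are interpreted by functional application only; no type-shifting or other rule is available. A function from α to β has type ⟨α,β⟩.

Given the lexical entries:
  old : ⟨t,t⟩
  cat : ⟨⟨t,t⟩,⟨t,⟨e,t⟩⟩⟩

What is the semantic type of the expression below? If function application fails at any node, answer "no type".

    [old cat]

⟨t,⟨e,t⟩⟩

[old cat]: cat is ⟨⟨t,t⟩,⟨t,⟨e,t⟩⟩⟩, old is ⟨t,t⟩; result ⟨t,⟨e,t⟩⟩.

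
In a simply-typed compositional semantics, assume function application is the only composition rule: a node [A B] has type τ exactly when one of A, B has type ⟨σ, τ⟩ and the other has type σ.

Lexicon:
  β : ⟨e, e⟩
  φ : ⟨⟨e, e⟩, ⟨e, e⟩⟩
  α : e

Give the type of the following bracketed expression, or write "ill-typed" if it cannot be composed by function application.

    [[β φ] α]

[β φ] — φ of type ⟨⟨e, e⟩, ⟨e, e⟩⟩ combines with β of type ⟨e, e⟩: type ⟨e, e⟩.
[[β φ] α] — [β φ] of type ⟨e, e⟩ combines with α of type e: type e.

e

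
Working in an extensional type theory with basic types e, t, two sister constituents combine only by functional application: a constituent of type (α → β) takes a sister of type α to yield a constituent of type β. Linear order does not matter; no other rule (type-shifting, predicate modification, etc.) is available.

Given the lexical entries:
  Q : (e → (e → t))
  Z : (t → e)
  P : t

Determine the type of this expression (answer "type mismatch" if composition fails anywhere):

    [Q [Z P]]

At [Z P], Z : (t → e) takes P : t, giving e.
At [Q [Z P]], Q : (e → (e → t)) takes [Z P] : e, giving (e → t).

(e → t)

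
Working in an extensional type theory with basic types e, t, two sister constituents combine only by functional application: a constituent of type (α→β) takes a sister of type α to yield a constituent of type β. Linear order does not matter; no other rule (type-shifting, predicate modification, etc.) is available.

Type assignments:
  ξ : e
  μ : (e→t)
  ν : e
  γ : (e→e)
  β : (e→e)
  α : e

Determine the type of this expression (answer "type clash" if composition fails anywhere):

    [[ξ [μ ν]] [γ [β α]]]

[μ ν]: (e→t) applied to e yields t.
[ξ [μ ν]]: e with t — neither is a function whose domain matches the other; composition fails here.

type clash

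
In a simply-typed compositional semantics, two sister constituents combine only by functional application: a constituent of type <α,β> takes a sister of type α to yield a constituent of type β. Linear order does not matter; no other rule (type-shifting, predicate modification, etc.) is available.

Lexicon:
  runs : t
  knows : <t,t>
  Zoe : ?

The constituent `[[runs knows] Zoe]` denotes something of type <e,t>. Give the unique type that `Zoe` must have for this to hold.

<t,<e,t>>

[[runs knows] Zoe] is required to be <e,t>. [runs knows] : t cannot yield <e,t> as functor, so Zoe : <t,<e,t>>.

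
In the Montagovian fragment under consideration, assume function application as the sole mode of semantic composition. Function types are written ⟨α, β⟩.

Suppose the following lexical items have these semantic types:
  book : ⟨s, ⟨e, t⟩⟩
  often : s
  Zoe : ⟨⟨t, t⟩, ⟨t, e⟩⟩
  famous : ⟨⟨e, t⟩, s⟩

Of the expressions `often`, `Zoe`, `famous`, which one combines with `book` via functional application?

often — combines: book : ⟨s, ⟨e, t⟩⟩ takes often : s as argument, giving ⟨e, t⟩.
Zoe : ⟨⟨t, t⟩, ⟨t, e⟩⟩ — neither side's domain matches the other.
famous : ⟨⟨e, t⟩, s⟩ — neither side's domain matches the other.

often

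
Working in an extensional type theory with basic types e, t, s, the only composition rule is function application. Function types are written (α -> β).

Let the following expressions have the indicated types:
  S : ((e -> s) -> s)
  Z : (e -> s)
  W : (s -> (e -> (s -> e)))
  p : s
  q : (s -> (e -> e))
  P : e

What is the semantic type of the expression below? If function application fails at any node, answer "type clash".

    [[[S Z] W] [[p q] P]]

[S Z]: S is ((e -> s) -> s), Z is (e -> s); result s.
[[S Z] W]: W is (s -> (e -> (s -> e))), [S Z] is s; result (e -> (s -> e)).
[p q]: q is (s -> (e -> e)), p is s; result (e -> e).
[[p q] P]: [p q] is (e -> e), P is e; result e.
[[[S Z] W] [[p q] P]]: [[S Z] W] is (e -> (s -> e)), [[p q] P] is e; result (s -> e).

(s -> e)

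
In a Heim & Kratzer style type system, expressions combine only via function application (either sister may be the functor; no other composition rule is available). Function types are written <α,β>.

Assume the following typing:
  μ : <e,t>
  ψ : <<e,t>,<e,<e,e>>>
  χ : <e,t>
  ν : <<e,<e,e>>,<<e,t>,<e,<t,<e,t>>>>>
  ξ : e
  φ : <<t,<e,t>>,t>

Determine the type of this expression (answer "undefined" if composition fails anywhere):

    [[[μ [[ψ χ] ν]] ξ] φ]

[ψ χ]: ψ is <<e,t>,<e,<e,e>>>, χ is <e,t>; result <e,<e,e>>.
[[ψ χ] ν]: ν is <<e,<e,e>>,<<e,t>,<e,<t,<e,t>>>>>, [ψ χ] is <e,<e,e>>; result <<e,t>,<e,<t,<e,t>>>>.
[μ [[ψ χ] ν]]: [[ψ χ] ν] is <<e,t>,<e,<t,<e,t>>>>, μ is <e,t>; result <e,<t,<e,t>>>.
[[μ [[ψ χ] ν]] ξ]: [μ [[ψ χ] ν]] is <e,<t,<e,t>>>, ξ is e; result <t,<e,t>>.
[[[μ [[ψ χ] ν]] ξ] φ]: φ is <<t,<e,t>>,t>, [[μ [[ψ χ] ν]] ξ] is <t,<e,t>>; result t.

t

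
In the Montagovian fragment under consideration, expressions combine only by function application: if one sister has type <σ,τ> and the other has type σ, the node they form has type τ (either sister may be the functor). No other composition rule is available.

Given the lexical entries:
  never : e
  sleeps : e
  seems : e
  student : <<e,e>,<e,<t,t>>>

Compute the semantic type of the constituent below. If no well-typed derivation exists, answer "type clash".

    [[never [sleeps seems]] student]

type clash

[sleeps seems]: e and e cannot combine by function application — type clash.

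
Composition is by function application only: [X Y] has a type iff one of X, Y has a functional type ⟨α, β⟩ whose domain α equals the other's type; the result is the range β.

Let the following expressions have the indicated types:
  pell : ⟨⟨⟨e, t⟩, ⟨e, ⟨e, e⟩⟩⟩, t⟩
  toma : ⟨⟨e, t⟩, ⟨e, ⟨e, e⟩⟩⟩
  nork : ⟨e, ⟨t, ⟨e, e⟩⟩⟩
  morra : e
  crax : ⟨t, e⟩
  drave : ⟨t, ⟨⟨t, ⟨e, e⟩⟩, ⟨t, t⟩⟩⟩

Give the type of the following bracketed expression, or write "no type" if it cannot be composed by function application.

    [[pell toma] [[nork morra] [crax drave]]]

At [pell toma], pell : ⟨⟨⟨e, t⟩, ⟨e, ⟨e, e⟩⟩⟩, t⟩ takes toma : ⟨⟨e, t⟩, ⟨e, ⟨e, e⟩⟩⟩, giving t.
At [nork morra], nork : ⟨e, ⟨t, ⟨e, e⟩⟩⟩ takes morra : e, giving ⟨t, ⟨e, e⟩⟩.
[crax drave]: ⟨t, e⟩ with ⟨t, ⟨⟨t, ⟨e, e⟩⟩, ⟨t, t⟩⟩⟩ — neither is a function whose domain matches the other; composition fails here.

no type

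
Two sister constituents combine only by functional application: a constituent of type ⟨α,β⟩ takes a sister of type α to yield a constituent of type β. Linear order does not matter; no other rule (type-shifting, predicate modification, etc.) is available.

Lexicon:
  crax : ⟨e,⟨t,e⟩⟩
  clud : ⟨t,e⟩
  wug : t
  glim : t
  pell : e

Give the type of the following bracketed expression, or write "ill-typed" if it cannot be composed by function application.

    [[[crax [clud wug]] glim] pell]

ill-typed

[clud wug] — clud of type ⟨t,e⟩ combines with wug of type t: type e.
[crax [clud wug]] — crax of type ⟨e,⟨t,e⟩⟩ combines with [clud wug] of type e: type ⟨t,e⟩.
[[crax [clud wug]] glim] — [crax [clud wug]] of type ⟨t,e⟩ combines with glim of type t: type e.
[[[crax [clud wug]] glim] pell]: e with e — neither is a function whose domain matches the other; composition fails here.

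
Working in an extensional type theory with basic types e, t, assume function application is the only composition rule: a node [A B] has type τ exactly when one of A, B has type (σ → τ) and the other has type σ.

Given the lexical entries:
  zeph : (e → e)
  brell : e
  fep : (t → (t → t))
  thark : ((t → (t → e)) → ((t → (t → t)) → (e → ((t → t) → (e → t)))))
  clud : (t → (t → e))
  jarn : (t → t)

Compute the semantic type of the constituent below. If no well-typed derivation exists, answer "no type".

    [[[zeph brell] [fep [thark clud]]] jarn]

(e → t)

[zeph brell]: (e → e) applied to e yields e.
[thark clud]: ((t → (t → e)) → ((t → (t → t)) → (e → ((t → t) → (e → t))))) applied to (t → (t → e)) yields ((t → (t → t)) → (e → ((t → t) → (e → t)))).
[fep [thark clud]]: ((t → (t → t)) → (e → ((t → t) → (e → t)))) applied to (t → (t → t)) yields (e → ((t → t) → (e → t))).
[[zeph brell] [fep [thark clud]]]: (e → ((t → t) → (e → t))) applied to e yields ((t → t) → (e → t)).
[[[zeph brell] [fep [thark clud]]] jarn]: ((t → t) → (e → t)) applied to (t → t) yields (e → t).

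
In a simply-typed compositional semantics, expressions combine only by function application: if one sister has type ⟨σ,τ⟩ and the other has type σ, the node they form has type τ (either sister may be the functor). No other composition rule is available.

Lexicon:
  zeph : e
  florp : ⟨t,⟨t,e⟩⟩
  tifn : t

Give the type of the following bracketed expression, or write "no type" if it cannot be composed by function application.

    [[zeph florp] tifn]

[zeph florp]: e and ⟨t,⟨t,e⟩⟩ cannot combine by function application — type clash.

no type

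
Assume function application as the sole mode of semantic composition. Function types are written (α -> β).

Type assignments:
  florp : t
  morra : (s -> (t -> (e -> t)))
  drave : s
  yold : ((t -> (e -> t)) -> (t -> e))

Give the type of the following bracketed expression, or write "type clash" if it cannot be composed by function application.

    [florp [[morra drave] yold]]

e

At [morra drave], morra : (s -> (t -> (e -> t))) takes drave : s, giving (t -> (e -> t)).
At [[morra drave] yold], yold : ((t -> (e -> t)) -> (t -> e)) takes [morra drave] : (t -> (e -> t)), giving (t -> e).
At [florp [[morra drave] yold]], [[morra drave] yold] : (t -> e) takes florp : t, giving e.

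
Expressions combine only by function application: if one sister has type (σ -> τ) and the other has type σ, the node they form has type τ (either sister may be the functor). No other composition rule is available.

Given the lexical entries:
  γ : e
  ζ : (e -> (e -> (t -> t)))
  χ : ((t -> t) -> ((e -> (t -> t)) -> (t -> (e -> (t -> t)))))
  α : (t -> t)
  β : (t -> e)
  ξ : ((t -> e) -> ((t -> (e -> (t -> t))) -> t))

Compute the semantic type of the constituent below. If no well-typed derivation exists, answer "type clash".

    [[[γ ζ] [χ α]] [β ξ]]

At [γ ζ], ζ : (e -> (e -> (t -> t))) takes γ : e, giving (e -> (t -> t)).
At [χ α], χ : ((t -> t) -> ((e -> (t -> t)) -> (t -> (e -> (t -> t))))) takes α : (t -> t), giving ((e -> (t -> t)) -> (t -> (e -> (t -> t)))).
At [[γ ζ] [χ α]], [χ α] : ((e -> (t -> t)) -> (t -> (e -> (t -> t)))) takes [γ ζ] : (e -> (t -> t)), giving (t -> (e -> (t -> t))).
At [β ξ], ξ : ((t -> e) -> ((t -> (e -> (t -> t))) -> t)) takes β : (t -> e), giving ((t -> (e -> (t -> t))) -> t).
At [[[γ ζ] [χ α]] [β ξ]], [β ξ] : ((t -> (e -> (t -> t))) -> t) takes [[γ ζ] [χ α]] : (t -> (e -> (t -> t))), giving t.

t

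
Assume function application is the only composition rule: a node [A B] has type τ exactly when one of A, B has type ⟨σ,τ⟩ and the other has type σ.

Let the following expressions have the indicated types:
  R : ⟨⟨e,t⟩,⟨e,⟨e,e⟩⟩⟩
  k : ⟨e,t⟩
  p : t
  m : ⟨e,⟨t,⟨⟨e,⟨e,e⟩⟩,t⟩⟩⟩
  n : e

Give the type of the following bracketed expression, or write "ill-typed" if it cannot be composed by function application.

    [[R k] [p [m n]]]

t

[R k]: R is ⟨⟨e,t⟩,⟨e,⟨e,e⟩⟩⟩, k is ⟨e,t⟩; result ⟨e,⟨e,e⟩⟩.
[m n]: m is ⟨e,⟨t,⟨⟨e,⟨e,e⟩⟩,t⟩⟩⟩, n is e; result ⟨t,⟨⟨e,⟨e,e⟩⟩,t⟩⟩.
[p [m n]]: [m n] is ⟨t,⟨⟨e,⟨e,e⟩⟩,t⟩⟩, p is t; result ⟨⟨e,⟨e,e⟩⟩,t⟩.
[[R k] [p [m n]]]: [p [m n]] is ⟨⟨e,⟨e,e⟩⟩,t⟩, [R k] is ⟨e,⟨e,e⟩⟩; result t.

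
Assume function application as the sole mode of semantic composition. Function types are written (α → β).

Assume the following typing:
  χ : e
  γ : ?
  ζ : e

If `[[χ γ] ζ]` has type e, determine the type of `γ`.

(e → (e → e))

For [[χ γ] ζ] to have type e with ζ of type e, [χ γ] must be the function: [χ γ] : (e → e).
For [χ γ] to have type (e → e) with χ of type e, γ must be the function: γ : (e → (e → e)).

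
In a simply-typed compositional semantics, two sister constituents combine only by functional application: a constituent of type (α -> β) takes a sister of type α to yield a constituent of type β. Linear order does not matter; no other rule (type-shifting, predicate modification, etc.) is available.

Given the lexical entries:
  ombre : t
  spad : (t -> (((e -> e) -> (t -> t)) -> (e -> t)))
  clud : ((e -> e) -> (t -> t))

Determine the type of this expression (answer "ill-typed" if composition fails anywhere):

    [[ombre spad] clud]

At [ombre spad], spad : (t -> (((e -> e) -> (t -> t)) -> (e -> t))) takes ombre : t, giving (((e -> e) -> (t -> t)) -> (e -> t)).
At [[ombre spad] clud], [ombre spad] : (((e -> e) -> (t -> t)) -> (e -> t)) takes clud : ((e -> e) -> (t -> t)), giving (e -> t).

(e -> t)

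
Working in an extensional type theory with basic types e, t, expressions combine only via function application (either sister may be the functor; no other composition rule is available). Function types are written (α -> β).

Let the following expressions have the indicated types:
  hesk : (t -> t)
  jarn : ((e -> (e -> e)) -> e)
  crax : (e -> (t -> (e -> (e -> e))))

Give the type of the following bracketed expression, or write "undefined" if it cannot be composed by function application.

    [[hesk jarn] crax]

[hesk jarn]: (t -> t) with ((e -> (e -> e)) -> e) — neither is a function whose domain matches the other; composition fails here.

undefined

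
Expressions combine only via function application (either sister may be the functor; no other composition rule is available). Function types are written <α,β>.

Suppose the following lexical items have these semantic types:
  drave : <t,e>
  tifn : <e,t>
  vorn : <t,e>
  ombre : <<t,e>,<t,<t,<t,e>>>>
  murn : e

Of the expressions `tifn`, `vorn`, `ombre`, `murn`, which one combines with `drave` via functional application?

tifn : <e,t> — neither side's domain matches the other.
vorn : <t,e> — neither side's domain matches the other.
ombre — combines: ombre : <<t,e>,<t,<t,<t,e>>>> takes drave : <t,e> as argument, giving <t,<t,<t,e>>>.
murn : e — neither side's domain matches the other.

ombre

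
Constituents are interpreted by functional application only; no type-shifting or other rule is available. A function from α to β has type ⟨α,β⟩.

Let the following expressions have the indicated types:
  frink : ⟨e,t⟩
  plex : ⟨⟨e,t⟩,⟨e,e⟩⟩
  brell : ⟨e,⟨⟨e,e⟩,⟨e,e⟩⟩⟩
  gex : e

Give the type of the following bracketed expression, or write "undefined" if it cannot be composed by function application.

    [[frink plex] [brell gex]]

[frink plex]: ⟨⟨e,t⟩,⟨e,e⟩⟩ applied to ⟨e,t⟩ yields ⟨e,e⟩.
[brell gex]: ⟨e,⟨⟨e,e⟩,⟨e,e⟩⟩⟩ applied to e yields ⟨⟨e,e⟩,⟨e,e⟩⟩.
[[frink plex] [brell gex]]: ⟨⟨e,e⟩,⟨e,e⟩⟩ applied to ⟨e,e⟩ yields ⟨e,e⟩.

⟨e,e⟩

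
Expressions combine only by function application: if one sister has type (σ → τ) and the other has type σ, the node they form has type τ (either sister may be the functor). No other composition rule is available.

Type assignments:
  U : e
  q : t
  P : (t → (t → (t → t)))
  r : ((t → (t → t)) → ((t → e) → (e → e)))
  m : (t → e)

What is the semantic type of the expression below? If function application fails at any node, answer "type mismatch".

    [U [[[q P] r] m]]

e

At [q P], P : (t → (t → (t → t))) takes q : t, giving (t → (t → t)).
At [[q P] r], r : ((t → (t → t)) → ((t → e) → (e → e))) takes [q P] : (t → (t → t)), giving ((t → e) → (e → e)).
At [[[q P] r] m], [[q P] r] : ((t → e) → (e → e)) takes m : (t → e), giving (e → e).
At [U [[[q P] r] m]], [[[q P] r] m] : (e → e) takes U : e, giving e.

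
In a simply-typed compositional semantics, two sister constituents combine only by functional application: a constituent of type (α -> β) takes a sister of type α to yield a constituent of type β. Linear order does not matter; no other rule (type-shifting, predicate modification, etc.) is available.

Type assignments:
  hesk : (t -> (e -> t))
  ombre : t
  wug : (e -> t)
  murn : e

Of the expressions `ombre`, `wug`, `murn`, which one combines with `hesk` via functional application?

ombre — combines: hesk : (t -> (e -> t)) takes ombre : t as argument, giving (e -> t).
wug : (e -> t) — hesk needs t; wug needs e; neither fits.
murn : e — hesk needs t; murn needs nothing (atomic); neither fits.

ombre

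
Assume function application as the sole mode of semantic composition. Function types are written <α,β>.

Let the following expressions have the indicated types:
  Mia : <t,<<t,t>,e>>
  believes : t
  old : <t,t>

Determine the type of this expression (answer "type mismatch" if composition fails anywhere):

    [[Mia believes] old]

At [Mia believes], Mia : <t,<<t,t>,e>> takes believes : t, giving <<t,t>,e>.
At [[Mia believes] old], [Mia believes] : <<t,t>,e> takes old : <t,t>, giving e.

e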